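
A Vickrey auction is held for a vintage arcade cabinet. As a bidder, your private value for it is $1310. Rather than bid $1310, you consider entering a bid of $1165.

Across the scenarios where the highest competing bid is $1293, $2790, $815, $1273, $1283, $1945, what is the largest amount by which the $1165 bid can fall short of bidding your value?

$37

$1293: truthful gives $17, deviation gives $0 → loss $17.
$2790: same outcome either way → loss $0.
$815: same outcome either way → loss $0.
$1273: truthful gives $37, deviation gives $0 → loss $37.
$1283: truthful gives $27, deviation gives $0 → loss $27.
$1945: same outcome either way → loss $0.
Maximum loss: $37.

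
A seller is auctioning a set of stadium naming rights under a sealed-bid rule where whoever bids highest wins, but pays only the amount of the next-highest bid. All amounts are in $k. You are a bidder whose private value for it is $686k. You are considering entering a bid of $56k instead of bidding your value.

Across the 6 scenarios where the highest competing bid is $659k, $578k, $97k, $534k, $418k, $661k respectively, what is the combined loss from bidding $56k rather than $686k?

$1169k

The deviation costs you only when the competing bid falls strictly between $56k and $686k; elsewhere both bids give the same outcome.
$659k: truthful payoff $27k, deviation payoff $0k → loss $27k.
$578k: truthful payoff $108k, deviation payoff $0k → loss $108k.
$97k: truthful payoff $589k, deviation payoff $0k → loss $589k.
$534k: truthful payoff $152k, deviation payoff $0k → loss $152k.
$418k: truthful payoff $268k, deviation payoff $0k → loss $268k.
$661k: truthful payoff $25k, deviation payoff $0k → loss $25k.
Total loss = $27k + $108k + $589k + $152k + $268k + $25k = $1169k.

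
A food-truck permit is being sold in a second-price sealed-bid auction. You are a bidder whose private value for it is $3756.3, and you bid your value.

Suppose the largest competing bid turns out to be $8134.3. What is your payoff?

$0

Your bid $3756.3 is below the highest competing bid $8134.3, so you lose.
A losing bidder pays nothing and receives nothing: payoff = $0.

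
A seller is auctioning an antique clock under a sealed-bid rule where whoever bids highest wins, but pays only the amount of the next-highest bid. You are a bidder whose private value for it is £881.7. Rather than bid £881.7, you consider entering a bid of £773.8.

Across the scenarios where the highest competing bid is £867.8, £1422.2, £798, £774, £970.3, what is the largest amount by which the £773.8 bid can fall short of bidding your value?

£107.7

£867.8: truthful gives £13.9, deviation gives £0 → loss £13.9.
£1422.2: same outcome either way → loss £0.
£798: truthful gives £83.7, deviation gives £0 → loss £83.7.
£774: truthful gives £107.7, deviation gives £0 → loss £107.7.
£970.3: same outcome either way → loss £0.
Maximum loss: £107.7.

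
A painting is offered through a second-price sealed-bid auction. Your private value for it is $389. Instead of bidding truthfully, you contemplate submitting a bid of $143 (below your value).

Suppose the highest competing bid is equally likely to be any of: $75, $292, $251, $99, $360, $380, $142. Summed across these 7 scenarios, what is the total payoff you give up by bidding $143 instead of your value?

$273

The deviation costs you only when the competing bid falls strictly between $143 and $389; elsewhere both bids give the same outcome.
$75: outcomes coincide → loss $0.
$292: truthful payoff $97, deviation payoff $0 → loss $97.
$251: truthful payoff $138, deviation payoff $0 → loss $138.
$99: outcomes coincide → loss $0.
$360: truthful payoff $29, deviation payoff $0 → loss $29.
$380: truthful payoff $9, deviation payoff $0 → loss $9.
$142: outcomes coincide → loss $0.
Total loss = $97 + $138 + $29 + $9 = $273.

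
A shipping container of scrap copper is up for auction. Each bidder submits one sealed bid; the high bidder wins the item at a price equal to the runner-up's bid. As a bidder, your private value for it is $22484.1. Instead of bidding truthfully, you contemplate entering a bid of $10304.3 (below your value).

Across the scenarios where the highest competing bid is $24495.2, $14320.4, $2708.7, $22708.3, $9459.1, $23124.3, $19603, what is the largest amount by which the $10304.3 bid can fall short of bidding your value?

$8163.7

$24495.2: same outcome either way → loss $0.
$14320.4: truthful gives $8163.7, deviation gives $0 → loss $8163.7.
$2708.7: same outcome either way → loss $0.
$22708.3: same outcome either way → loss $0.
$9459.1: same outcome either way → loss $0.
$23124.3: same outcome either way → loss $0.
$19603: truthful gives $2881.1, deviation gives $0 → loss $2881.1.
Maximum loss: $8163.7.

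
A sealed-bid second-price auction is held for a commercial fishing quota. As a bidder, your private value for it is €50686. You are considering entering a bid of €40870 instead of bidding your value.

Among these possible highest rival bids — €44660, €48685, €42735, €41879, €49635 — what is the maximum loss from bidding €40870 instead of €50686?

€8807

€44660: truthful gives €6026, deviation gives €0 → loss €6026.
€48685: truthful gives €2001, deviation gives €0 → loss €2001.
€42735: truthful gives €7951, deviation gives €0 → loss €7951.
€41879: truthful gives €8807, deviation gives €0 → loss €8807.
€49635: truthful gives €1051, deviation gives €0 → loss €1051.
Maximum loss: €8807.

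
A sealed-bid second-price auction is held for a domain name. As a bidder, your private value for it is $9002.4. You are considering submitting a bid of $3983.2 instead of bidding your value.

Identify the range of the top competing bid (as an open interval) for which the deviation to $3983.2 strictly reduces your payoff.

If the competing bid is below $3983.2, both bids win at the same price — no difference.
If it is above $9002.4, both bids lose — no difference.
If it lies strictly between $3983.2 and $9002.4, bidding your value wins at a price below your value (positive payoff) while bidding $3983.2 loses (payoff 0).
So the deviation strictly hurts on the open interval ($3983.2, $9002.4).

($3983.2, $9002.4)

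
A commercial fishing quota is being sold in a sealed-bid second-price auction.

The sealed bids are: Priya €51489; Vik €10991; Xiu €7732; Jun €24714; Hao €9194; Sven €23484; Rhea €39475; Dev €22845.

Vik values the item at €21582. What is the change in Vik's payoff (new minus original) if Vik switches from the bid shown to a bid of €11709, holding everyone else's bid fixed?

The highest bid among the other bidders is €51489; Vik's bid doesn't change that.
Original bid €10991: Vik is not highest (top rival bid is €51489); payoff €0.
Alternative bid €11709: Vik is not highest (top rival bid is €51489); payoff €0.
Change in payoff = €0 − (€0) = €0.

€0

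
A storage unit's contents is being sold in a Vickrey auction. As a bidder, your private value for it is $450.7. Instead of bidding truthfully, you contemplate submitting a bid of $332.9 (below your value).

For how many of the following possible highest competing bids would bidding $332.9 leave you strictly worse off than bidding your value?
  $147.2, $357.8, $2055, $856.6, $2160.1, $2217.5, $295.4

1

The deviation hurts exactly when the highest competing bid lies strictly between $332.9 and $450.7 — underbidding then forfeits a profitable win.
$147.2: below both → same outcome either way.
$357.8: inside the interval → strictly worse (loss $92.9).
$2055: above both → same outcome either way.
$856.6: above both → same outcome either way.
$2160.1: above both → same outcome either way.
$2217.5: above both → same outcome either way.
$295.4: below both → same outcome either way.
Count: 1.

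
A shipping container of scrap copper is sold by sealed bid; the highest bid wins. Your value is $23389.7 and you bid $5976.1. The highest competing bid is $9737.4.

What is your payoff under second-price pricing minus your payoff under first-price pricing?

Your bid $5976.1 is below $9737.4, so you lose under either rule.
Payoff is $0 in both cases; difference = $0.

$0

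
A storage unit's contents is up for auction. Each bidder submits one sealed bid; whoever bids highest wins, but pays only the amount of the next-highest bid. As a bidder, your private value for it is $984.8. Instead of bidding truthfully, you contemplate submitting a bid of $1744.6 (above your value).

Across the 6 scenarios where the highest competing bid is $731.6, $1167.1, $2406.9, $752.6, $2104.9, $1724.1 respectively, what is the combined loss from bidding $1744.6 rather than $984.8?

$921.6

The deviation costs you only when the competing bid falls strictly between $984.8 and $1744.6; elsewhere both bids give the same outcome.
$731.6: outcomes coincide → loss $0.
$1167.1: truthful payoff $0, deviation payoff −$182.3 → loss $182.3.
$2406.9: outcomes coincide → loss $0.
$752.6: outcomes coincide → loss $0.
$2104.9: outcomes coincide → loss $0.
$1724.1: truthful payoff $0, deviation payoff −$739.3 → loss $739.3.
Total loss = $182.3 + $739.3 = $921.6.
In a second-price auction your bid sets only whether you win, not what you pay, so bidding your true value is weakly dominant.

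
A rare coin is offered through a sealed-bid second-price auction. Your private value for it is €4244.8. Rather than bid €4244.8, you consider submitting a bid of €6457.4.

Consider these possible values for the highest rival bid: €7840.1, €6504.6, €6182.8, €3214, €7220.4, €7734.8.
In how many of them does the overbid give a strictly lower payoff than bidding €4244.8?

The deviation hurts exactly when the highest competing bid lies strictly between €4244.8 and €6457.4 — overbidding then wins at a price above your value.
€7840.1: above both → same outcome either way.
€6504.6: above both → same outcome either way.
€6182.8: inside the interval → strictly worse (loss €1938).
€3214: below both → same outcome either way.
€7220.4: above both → same outcome either way.
€7734.8: above both → same outcome either way.
Count: 1.

1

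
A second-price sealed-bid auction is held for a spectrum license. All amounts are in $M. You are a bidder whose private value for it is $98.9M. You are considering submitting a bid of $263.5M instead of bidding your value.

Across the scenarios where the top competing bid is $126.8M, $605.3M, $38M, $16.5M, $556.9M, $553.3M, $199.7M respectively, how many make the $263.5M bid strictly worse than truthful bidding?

2

The deviation hurts exactly when the highest competing bid lies strictly between $98.9M and $263.5M — overbidding then wins at a price above your value.
$126.8M: inside the interval → strictly worse (loss $27.9M).
$605.3M: above both → same outcome either way.
$38M: below both → same outcome either way.
$16.5M: below both → same outcome either way.
$556.9M: above both → same outcome either way.
$553.3M: above both → same outcome either way.
$199.7M: inside the interval → strictly worse (loss $100.8M).
Count: 2.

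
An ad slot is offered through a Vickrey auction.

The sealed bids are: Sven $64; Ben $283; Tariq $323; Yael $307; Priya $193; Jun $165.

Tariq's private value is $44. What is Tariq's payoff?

−$263

Highest bid: Tariq at $323, so Tariq wins.
Second-highest bid: Yael at $307 — that is the price the winner pays.
Tariq's payoff = value − price = $44 − $307 = −$263.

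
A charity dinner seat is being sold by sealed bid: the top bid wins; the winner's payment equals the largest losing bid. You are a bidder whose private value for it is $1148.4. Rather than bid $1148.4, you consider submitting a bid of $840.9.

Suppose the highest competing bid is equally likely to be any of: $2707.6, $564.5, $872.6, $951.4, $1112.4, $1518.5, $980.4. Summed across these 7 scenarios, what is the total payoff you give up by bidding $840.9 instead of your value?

$676.8

The deviation costs you only when the competing bid falls strictly between $840.9 and $1148.4; elsewhere both bids give the same outcome.
$2707.6: outcomes coincide → loss $0.
$564.5: outcomes coincide → loss $0.
$872.6: truthful payoff $275.8, deviation payoff $0 → loss $275.8.
$951.4: truthful payoff $197, deviation payoff $0 → loss $197.
$1112.4: truthful payoff $36, deviation payoff $0 → loss $36.
$1518.5: outcomes coincide → loss $0.
$980.4: truthful payoff $168, deviation payoff $0 → loss $168.
Total loss = $275.8 + $197 + $36 + $168 = $676.8.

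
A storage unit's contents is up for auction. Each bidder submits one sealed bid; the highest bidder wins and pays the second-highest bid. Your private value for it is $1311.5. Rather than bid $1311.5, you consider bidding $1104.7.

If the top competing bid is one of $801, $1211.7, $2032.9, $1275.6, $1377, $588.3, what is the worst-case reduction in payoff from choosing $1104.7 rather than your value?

$801: same outcome either way → loss $0.
$1211.7: truthful gives $99.8, deviation gives $0 → loss $99.8.
$2032.9: same outcome either way → loss $0.
$1275.6: truthful gives $35.9, deviation gives $0 → loss $35.9.
$1377: same outcome either way → loss $0.
$588.3: same outcome either way → loss $0.
Maximum loss: $99.8.

$99.8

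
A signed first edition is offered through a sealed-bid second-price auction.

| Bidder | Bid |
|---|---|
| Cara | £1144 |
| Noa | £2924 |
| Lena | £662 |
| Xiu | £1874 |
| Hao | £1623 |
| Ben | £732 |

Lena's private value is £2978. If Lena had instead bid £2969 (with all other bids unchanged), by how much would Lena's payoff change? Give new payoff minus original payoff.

The highest bid among the other bidders is £2924; Lena's bid doesn't change that.
Original bid £662: Lena is not highest (top rival bid is £2924); payoff £0.
Alternative bid £2969: Lena is highest, pays the top rival bid £2924; payoff £2978 − £2924 = £54.
Change in payoff = £54 − (£0) = £54.

£54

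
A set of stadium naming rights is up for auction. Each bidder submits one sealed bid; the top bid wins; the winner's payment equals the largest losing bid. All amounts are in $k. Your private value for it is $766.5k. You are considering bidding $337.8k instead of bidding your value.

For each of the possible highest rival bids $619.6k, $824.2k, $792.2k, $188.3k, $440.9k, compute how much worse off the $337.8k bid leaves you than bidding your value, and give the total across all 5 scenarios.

The deviation costs you only when the competing bid falls strictly between $337.8k and $766.5k; elsewhere both bids give the same outcome.
$619.6k: truthful payoff $146.9k, deviation payoff $0k → loss $146.9k.
$824.2k: outcomes coincide → loss $0k.
$792.2k: outcomes coincide → loss $0k.
$188.3k: outcomes coincide → loss $0k.
$440.9k: truthful payoff $325.6k, deviation payoff $0k → loss $325.6k.
Total loss = $146.9k + $325.6k = $472.5k.

$472.5k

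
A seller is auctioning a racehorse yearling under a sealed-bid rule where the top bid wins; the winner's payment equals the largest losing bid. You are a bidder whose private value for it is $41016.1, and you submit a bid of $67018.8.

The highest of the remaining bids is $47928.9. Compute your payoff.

Your bid $67018.8 exceeds the highest competing bid $47928.9, so you win.
In a second-price auction the winner pays the second-highest bid, $47928.9.
Payoff = value − price = $41016.1 − $47928.9 = −$6912.8.

−$6912.8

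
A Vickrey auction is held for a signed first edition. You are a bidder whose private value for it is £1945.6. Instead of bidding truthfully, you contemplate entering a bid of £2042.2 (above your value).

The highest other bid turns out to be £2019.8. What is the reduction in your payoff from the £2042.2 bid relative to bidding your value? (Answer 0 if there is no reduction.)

£74.2

Bidding your value £1945.6: you lose (since £1945.6 < £2019.8). Payoff £0.
Bidding £2042.2: you win and pay £2019.8. Payoff £1945.6 − £2019.8 = −£74.2.
The competing bid £2019.8 lies between your value and your inflated bid, so overbidding wins an item priced above your value.
Loss from deviating = £0 − (−£74.2) = £74.2.
In a second-price auction your bid sets only whether you win, not what you pay, so bidding your true value is weakly dominant.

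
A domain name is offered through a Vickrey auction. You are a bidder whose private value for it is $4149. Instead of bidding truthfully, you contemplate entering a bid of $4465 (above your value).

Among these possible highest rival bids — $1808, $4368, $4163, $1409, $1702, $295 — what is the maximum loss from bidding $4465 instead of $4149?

$219

$1808: same outcome either way → loss $0.
$4368: truthful gives $0, deviation gives −$219 → loss $219.
$4163: truthful gives $0, deviation gives −$14 → loss $14.
$1409: same outcome either way → loss $0.
$1702: same outcome either way → loss $0.
$295: same outcome either way → loss $0.
Maximum loss: $219.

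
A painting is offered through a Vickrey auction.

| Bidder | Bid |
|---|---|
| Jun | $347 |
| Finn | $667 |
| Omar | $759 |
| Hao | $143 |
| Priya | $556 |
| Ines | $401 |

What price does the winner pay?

$667

Highest bid: Omar at $759, so Omar wins.
Second-highest bid: Finn at $667 — that is the price the winner pays.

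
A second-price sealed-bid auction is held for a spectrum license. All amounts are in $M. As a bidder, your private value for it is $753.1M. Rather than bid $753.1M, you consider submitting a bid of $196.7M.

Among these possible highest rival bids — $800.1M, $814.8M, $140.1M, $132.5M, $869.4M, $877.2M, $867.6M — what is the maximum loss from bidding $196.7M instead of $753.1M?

$0M

$800.1M: same outcome either way → loss $0M.
$814.8M: same outcome either way → loss $0M.
$140.1M: same outcome either way → loss $0M.
$132.5M: same outcome either way → loss $0M.
$869.4M: same outcome either way → loss $0M.
$877.2M: same outcome either way → loss $0M.
$867.6M: same outcome either way → loss $0M.
Maximum loss: $0M.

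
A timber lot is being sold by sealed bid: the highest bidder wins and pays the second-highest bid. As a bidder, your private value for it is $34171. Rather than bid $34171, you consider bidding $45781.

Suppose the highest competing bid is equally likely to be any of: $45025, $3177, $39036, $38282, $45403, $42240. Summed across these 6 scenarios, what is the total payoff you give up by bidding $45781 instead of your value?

The deviation costs you only when the competing bid falls strictly between $34171 and $45781; elsewhere both bids give the same outcome.
$45025: truthful payoff $0, deviation payoff −$10854 → loss $10854.
$3177: outcomes coincide → loss $0.
$39036: truthful payoff $0, deviation payoff −$4865 → loss $4865.
$38282: truthful payoff $0, deviation payoff −$4111 → loss $4111.
$45403: truthful payoff $0, deviation payoff −$11232 → loss $11232.
$42240: truthful payoff $0, deviation payoff −$8069 → loss $8069.
Total loss = $10854 + $4865 + $4111 + $11232 + $8069 = $39131.
Truthful bidding weakly dominates here: raising your bid can only win items priced above your value, and lowering it can only forfeit items priced below.

$39131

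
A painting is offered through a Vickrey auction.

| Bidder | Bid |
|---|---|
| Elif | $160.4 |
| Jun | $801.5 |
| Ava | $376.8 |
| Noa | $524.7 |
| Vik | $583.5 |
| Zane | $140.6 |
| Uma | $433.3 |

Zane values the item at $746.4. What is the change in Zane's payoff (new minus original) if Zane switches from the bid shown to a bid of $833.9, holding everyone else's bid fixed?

−$55.1

The highest bid among the other bidders is $801.5; Zane's bid doesn't change that.
Original bid $140.6: Zane is not highest (top rival bid is $801.5); payoff $0.
Alternative bid $833.9: Zane is highest, pays the top rival bid $801.5; payoff $746.4 − $801.5 = −$55.1.
Change in payoff = −$55.1 − ($0) = −$55.1.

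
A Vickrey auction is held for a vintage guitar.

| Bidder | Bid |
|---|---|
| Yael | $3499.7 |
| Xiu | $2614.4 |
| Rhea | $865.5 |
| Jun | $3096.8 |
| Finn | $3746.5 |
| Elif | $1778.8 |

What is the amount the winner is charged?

Highest bid: Finn at $3746.5, so Finn wins.
Second-highest bid: Yael at $3499.7 — that is the price the winner pays.

$3499.7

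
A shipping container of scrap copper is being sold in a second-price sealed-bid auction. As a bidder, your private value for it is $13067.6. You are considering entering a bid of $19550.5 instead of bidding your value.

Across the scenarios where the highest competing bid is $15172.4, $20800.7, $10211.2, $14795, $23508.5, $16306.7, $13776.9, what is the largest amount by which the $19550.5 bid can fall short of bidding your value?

$3239.1

$15172.4: truthful gives $0, deviation gives −$2104.8 → loss $2104.8.
$20800.7: same outcome either way → loss $0.
$10211.2: same outcome either way → loss $0.
$14795: truthful gives $0, deviation gives −$1727.4 → loss $1727.4.
$23508.5: same outcome either way → loss $0.
$16306.7: truthful gives $0, deviation gives −$3239.1 → loss $3239.1.
$13776.9: truthful gives $0, deviation gives −$709.3 → loss $709.3.
Maximum loss: $3239.1.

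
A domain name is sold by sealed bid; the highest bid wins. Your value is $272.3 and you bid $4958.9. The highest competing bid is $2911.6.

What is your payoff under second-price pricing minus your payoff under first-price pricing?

You have the highest bid, so you win under either rule.
Second-price: pay $2911.6 → payoff −$2639.3.
First-price: pay your own bid $4958.9 → payoff −$4686.6.
Difference = −$2639.3 − (−$4686.6) = $2047.3.

$2047.3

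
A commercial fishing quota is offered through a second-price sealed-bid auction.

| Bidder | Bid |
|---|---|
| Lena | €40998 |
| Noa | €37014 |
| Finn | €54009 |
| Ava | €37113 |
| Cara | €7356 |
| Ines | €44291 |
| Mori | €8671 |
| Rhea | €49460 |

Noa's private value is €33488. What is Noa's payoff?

€0

Highest bid: Finn at €54009, so Finn wins.
Second-highest bid: Rhea at €49460 — that is the price the winner pays.
Noa did not win, so Noa pays nothing and receives nothing: payoff €0.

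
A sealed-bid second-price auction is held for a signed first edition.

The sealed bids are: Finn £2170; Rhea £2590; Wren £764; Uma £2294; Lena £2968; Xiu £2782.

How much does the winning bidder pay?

£2782

Highest bid: Lena at £2968, so Lena wins.
Second-highest bid: Xiu at £2782 — that is the price the winner pays.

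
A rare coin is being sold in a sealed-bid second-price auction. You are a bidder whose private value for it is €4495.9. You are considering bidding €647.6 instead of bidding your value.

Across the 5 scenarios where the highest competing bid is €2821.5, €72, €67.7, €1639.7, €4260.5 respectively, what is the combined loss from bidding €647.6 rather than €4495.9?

€4766

The deviation costs you only when the competing bid falls strictly between €647.6 and €4495.9; elsewhere both bids give the same outcome.
€2821.5: truthful payoff €1674.4, deviation payoff €0 → loss €1674.4.
€72: outcomes coincide → loss €0.
€67.7: outcomes coincide → loss €0.
€1639.7: truthful payoff €2856.2, deviation payoff €0 → loss €2856.2.
€4260.5: truthful payoff €235.4, deviation payoff €0 → loss €235.4.
Total loss = €1674.4 + €2856.2 + €235.4 = €4766.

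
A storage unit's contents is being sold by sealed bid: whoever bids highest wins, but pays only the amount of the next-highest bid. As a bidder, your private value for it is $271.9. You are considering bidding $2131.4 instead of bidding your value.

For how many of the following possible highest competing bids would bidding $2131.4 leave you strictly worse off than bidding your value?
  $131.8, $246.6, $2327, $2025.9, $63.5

1

The deviation hurts exactly when the highest competing bid lies strictly between $271.9 and $2131.4 — overbidding then wins at a price above your value.
$131.8: below both → same outcome either way.
$246.6: below both → same outcome either way.
$2327: above both → same outcome either way.
$2025.9: inside the interval → strictly worse (loss $1754).
$63.5: below both → same outcome either way.
Count: 1.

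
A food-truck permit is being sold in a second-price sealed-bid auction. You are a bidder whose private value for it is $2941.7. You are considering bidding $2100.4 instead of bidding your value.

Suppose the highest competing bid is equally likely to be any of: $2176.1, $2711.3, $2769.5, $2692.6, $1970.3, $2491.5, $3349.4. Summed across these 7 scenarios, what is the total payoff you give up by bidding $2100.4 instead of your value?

The deviation costs you only when the competing bid falls strictly between $2100.4 and $2941.7; elsewhere both bids give the same outcome.
$2176.1: truthful payoff $765.6, deviation payoff $0 → loss $765.6.
$2711.3: truthful payoff $230.4, deviation payoff $0 → loss $230.4.
$2769.5: truthful payoff $172.2, deviation payoff $0 → loss $172.2.
$2692.6: truthful payoff $249.1, deviation payoff $0 → loss $249.1.
$1970.3: outcomes coincide → loss $0.
$2491.5: truthful payoff $450.2, deviation payoff $0 → loss $450.2.
$3349.4: outcomes coincide → loss $0.
Total loss = $765.6 + $230.4 + $172.2 + $249.1 + $450.2 = $1867.5.
Truthful bidding weakly dominates here: raising your bid can only win items priced above your value, and lowering it can only forfeit items priced below.

$1867.5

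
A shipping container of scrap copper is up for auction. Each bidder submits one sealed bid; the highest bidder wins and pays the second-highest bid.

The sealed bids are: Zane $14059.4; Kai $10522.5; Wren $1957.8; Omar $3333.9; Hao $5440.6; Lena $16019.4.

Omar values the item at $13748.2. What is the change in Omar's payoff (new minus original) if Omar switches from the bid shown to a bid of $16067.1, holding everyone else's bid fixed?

The highest bid among the other bidders is $16019.4; Omar's bid doesn't change that.
Original bid $3333.9: Omar is not highest (top rival bid is $16019.4); payoff $0.
Alternative bid $16067.1: Omar is highest, pays the top rival bid $16019.4; payoff $13748.2 − $16019.4 = −$2271.2.
Change in payoff = −$2271.2 − ($0) = −$2271.2.

−$2271.2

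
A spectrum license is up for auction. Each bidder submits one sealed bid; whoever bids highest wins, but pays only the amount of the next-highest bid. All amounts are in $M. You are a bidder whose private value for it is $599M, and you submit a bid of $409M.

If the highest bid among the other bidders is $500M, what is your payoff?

$0M

Your bid $409M is below the highest competing bid $500M, so you lose.
A losing bidder pays nothing and receives nothing: payoff = $0M.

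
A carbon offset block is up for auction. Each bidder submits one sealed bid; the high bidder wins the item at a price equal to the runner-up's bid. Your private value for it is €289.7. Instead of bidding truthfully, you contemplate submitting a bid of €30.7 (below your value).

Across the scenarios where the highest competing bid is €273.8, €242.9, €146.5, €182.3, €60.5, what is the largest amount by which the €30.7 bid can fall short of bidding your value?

€273.8: truthful gives €15.9, deviation gives €0 → loss €15.9.
€242.9: truthful gives €46.8, deviation gives €0 → loss €46.8.
€146.5: truthful gives €143.2, deviation gives €0 → loss €143.2.
€182.3: truthful gives €107.4, deviation gives €0 → loss €107.4.
€60.5: truthful gives €229.2, deviation gives €0 → loss €229.2.
Maximum loss: €229.2.

€229.2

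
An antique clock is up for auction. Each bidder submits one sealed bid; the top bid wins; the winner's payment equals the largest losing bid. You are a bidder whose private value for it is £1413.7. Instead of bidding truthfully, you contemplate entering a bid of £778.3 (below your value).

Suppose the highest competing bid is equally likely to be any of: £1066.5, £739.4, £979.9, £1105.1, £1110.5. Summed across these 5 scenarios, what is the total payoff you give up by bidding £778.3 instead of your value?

The deviation costs you only when the competing bid falls strictly between £778.3 and £1413.7; elsewhere both bids give the same outcome.
£1066.5: truthful payoff £347.2, deviation payoff £0 → loss £347.2.
£739.4: outcomes coincide → loss £0.
£979.9: truthful payoff £433.8, deviation payoff £0 → loss £433.8.
£1105.1: truthful payoff £308.6, deviation payoff £0 → loss £308.6.
£1110.5: truthful payoff £303.2, deviation payoff £0 → loss £303.2.
Total loss = £347.2 + £433.8 + £308.6 + £303.2 = £1392.8.

£1392.8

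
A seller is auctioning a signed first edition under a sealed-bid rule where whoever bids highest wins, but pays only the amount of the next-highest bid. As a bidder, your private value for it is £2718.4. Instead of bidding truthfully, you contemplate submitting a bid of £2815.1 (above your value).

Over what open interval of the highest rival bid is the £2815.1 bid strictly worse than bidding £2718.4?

If the competing bid is below £2718.4, both bids win at the same price — no difference.
If it is above £2815.1, both bids lose — no difference.
If it lies strictly between £2718.4 and £2815.1, bidding your value loses (payoff 0) while bidding £2815.1 wins at a price above your value (payoff negative).
So the deviation strictly hurts on the open interval (£2718.4, £2815.1).
Because the price is fixed by the runner-up's bid, deviating from your value can only change a good outcome into a bad one — never the reverse.

(£2718.4, £2815.1)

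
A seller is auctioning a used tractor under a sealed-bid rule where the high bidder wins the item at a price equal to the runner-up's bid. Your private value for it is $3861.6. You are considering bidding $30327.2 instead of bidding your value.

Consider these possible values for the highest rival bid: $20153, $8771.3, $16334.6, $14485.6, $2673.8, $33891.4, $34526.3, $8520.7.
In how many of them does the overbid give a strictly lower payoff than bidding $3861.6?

The deviation hurts exactly when the highest competing bid lies strictly between $3861.6 and $30327.2 — overbidding then wins at a price above your value.
$20153: inside the interval → strictly worse (loss $16291.4).
$8771.3: inside the interval → strictly worse (loss $4909.7).
$16334.6: inside the interval → strictly worse (loss $12473).
$14485.6: inside the interval → strictly worse (loss $10624).
$2673.8: below both → same outcome either way.
$33891.4: above both → same outcome either way.
$34526.3: above both → same outcome either way.
$8520.7: inside the interval → strictly worse (loss $4659.1).
Count: 5.

5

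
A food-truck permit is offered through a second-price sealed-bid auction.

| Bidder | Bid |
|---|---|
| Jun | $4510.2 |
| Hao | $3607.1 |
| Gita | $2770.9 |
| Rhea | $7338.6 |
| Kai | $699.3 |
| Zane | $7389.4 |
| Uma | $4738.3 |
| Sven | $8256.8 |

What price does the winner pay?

$7389.4

Highest bid: Sven at $8256.8, so Sven wins.
Second-highest bid: Zane at $7389.4 — that is the price the winner pays.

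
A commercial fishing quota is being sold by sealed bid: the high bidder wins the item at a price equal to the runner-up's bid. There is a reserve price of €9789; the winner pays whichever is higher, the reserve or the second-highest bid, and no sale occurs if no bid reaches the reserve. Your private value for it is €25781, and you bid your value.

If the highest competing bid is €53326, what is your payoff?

€0

Your bid €25781 is below the highest competing bid €53326, so you lose. Payoff €0.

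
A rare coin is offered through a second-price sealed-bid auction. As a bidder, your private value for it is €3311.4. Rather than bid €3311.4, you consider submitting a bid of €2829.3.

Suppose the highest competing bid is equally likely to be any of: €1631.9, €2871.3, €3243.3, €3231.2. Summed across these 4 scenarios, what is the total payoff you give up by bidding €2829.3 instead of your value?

€588.4

The deviation costs you only when the competing bid falls strictly between €2829.3 and €3311.4; elsewhere both bids give the same outcome.
€1631.9: outcomes coincide → loss €0.
€2871.3: truthful payoff €440.1, deviation payoff €0 → loss €440.1.
€3243.3: truthful payoff €68.1, deviation payoff €0 → loss €68.1.
€3231.2: truthful payoff €80.2, deviation payoff €0 → loss €80.2.
Total loss = €440.1 + €68.1 + €80.2 = €588.4.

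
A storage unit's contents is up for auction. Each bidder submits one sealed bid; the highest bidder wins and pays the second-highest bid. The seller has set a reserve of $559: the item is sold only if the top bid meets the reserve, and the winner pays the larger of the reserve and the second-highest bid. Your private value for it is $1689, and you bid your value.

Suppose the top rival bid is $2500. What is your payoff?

Your bid $1689 is below the highest competing bid $2500, so you lose. Payoff $0.

$0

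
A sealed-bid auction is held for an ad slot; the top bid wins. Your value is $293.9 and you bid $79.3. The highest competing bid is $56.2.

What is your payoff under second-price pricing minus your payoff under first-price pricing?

You have the highest bid, so you win under either rule.
Second-price: pay $56.2 → payoff $237.7.
First-price: pay your own bid $79.3 → payoff $214.6.
Difference = $237.7 − ($214.6) = $23.1.

$23.1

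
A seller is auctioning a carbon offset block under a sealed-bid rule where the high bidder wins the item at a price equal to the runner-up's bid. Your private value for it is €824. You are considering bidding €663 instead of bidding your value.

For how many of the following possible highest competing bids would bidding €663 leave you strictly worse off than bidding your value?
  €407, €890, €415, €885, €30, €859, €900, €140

The deviation hurts exactly when the highest competing bid lies strictly between €663 and €824 — underbidding then forfeits a profitable win.
€407: below both → same outcome either way.
€890: above both → same outcome either way.
€415: below both → same outcome either way.
€885: above both → same outcome either way.
€30: below both → same outcome either way.
€859: above both → same outcome either way.
€900: above both → same outcome either way.
€140: below both → same outcome either way.
Count: 0.

0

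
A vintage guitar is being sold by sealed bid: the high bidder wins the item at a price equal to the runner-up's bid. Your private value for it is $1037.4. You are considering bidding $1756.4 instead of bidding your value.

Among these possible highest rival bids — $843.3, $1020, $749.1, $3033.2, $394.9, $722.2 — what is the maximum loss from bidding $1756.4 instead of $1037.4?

$0

$843.3: same outcome either way → loss $0.
$1020: same outcome either way → loss $0.
$749.1: same outcome either way → loss $0.
$3033.2: same outcome either way → loss $0.
$394.9: same outcome either way → loss $0.
$722.2: same outcome either way → loss $0.
Maximum loss: $0.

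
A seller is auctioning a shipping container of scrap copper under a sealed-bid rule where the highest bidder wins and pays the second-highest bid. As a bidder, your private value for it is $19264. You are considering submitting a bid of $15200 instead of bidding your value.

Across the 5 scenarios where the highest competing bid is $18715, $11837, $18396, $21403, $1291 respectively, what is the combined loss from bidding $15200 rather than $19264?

The deviation costs you only when the competing bid falls strictly between $15200 and $19264; elsewhere both bids give the same outcome.
$18715: truthful payoff $549, deviation payoff $0 → loss $549.
$11837: outcomes coincide → loss $0.
$18396: truthful payoff $868, deviation payoff $0 → loss $868.
$21403: outcomes coincide → loss $0.
$1291: outcomes coincide → loss $0.
Total loss = $549 + $868 = $1417.
Truthful bidding weakly dominates here: raising your bid can only win items priced above your value, and lowering it can only forfeit items priced below.

$1417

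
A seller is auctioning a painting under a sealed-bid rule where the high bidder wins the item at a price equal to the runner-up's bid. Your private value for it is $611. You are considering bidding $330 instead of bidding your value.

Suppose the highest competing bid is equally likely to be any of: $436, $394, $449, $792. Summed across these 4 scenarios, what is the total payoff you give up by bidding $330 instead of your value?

$554

The deviation costs you only when the competing bid falls strictly between $330 and $611; elsewhere both bids give the same outcome.
$436: truthful payoff $175, deviation payoff $0 → loss $175.
$394: truthful payoff $217, deviation payoff $0 → loss $217.
$449: truthful payoff $162, deviation payoff $0 → loss $162.
$792: outcomes coincide → loss $0.
Total loss = $175 + $217 + $162 = $554.
Truthful bidding weakly dominates here: raising your bid can only win items priced above your value, and lowering it can only forfeit items priced below.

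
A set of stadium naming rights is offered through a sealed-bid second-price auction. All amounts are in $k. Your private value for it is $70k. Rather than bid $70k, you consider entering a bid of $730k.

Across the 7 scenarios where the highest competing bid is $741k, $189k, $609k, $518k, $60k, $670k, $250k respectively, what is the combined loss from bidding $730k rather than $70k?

$1886k

The deviation costs you only when the competing bid falls strictly between $70k and $730k; elsewhere both bids give the same outcome.
$741k: outcomes coincide → loss $0k.
$189k: truthful payoff $0k, deviation payoff −$119k → loss $119k.
$609k: truthful payoff $0k, deviation payoff −$539k → loss $539k.
$518k: truthful payoff $0k, deviation payoff −$448k → loss $448k.
$60k: outcomes coincide → loss $0k.
$670k: truthful payoff $0k, deviation payoff −$600k → loss $600k.
$250k: truthful payoff $0k, deviation payoff −$180k → loss $180k.
Total loss = $119k + $539k + $448k + $600k + $180k = $1886k.
Because the price is fixed by the runner-up's bid, deviating from your value can only change a good outcome into a bad one — never the reverse.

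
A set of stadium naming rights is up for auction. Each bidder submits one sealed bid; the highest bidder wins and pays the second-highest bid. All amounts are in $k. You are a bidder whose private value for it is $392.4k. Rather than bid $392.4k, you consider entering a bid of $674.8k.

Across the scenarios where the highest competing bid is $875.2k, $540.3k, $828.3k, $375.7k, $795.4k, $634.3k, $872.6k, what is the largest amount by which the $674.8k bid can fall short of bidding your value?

$875.2k: same outcome either way → loss $0k.
$540.3k: truthful gives $0k, deviation gives −$147.9k → loss $147.9k.
$828.3k: same outcome either way → loss $0k.
$375.7k: same outcome either way → loss $0k.
$795.4k: same outcome either way → loss $0k.
$634.3k: truthful gives $0k, deviation gives −$241.9k → loss $241.9k.
$872.6k: same outcome either way → loss $0k.
Maximum loss: $241.9k.

$241.9k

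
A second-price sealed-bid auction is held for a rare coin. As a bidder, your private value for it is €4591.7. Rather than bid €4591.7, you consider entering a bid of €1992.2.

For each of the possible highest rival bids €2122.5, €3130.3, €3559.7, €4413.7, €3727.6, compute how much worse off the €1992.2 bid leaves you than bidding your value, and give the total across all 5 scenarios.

€6004.7

The deviation costs you only when the competing bid falls strictly between €1992.2 and €4591.7; elsewhere both bids give the same outcome.
€2122.5: truthful payoff €2469.2, deviation payoff €0 → loss €2469.2.
€3130.3: truthful payoff €1461.4, deviation payoff €0 → loss €1461.4.
€3559.7: truthful payoff €1032, deviation payoff €0 → loss €1032.
€4413.7: truthful payoff €178, deviation payoff €0 → loss €178.
€3727.6: truthful payoff €864.1, deviation payoff €0 → loss €864.1.
Total loss = €2469.2 + €1461.4 + €1032 + €178 + €864.1 = €6004.7.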